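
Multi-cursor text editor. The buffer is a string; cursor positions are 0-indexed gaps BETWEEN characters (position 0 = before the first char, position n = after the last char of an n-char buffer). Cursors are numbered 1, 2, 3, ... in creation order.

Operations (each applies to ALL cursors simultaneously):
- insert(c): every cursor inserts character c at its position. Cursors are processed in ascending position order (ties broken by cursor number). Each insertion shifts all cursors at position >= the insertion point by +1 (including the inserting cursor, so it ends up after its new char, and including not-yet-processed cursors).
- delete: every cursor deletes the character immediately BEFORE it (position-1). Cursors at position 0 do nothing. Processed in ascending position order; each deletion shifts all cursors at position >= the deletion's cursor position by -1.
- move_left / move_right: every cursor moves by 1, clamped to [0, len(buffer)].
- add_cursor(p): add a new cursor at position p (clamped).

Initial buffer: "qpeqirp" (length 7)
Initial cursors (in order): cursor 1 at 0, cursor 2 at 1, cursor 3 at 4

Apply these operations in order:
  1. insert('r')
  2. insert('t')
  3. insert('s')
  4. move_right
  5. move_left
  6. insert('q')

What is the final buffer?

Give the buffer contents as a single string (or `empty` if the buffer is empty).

Answer: rtsqqrtsqpeqrtsqirp

Derivation:
After op 1 (insert('r')): buffer="rqrpeqrirp" (len 10), cursors c1@1 c2@3 c3@7, authorship 1.2...3...
After op 2 (insert('t')): buffer="rtqrtpeqrtirp" (len 13), cursors c1@2 c2@5 c3@10, authorship 11.22...33...
After op 3 (insert('s')): buffer="rtsqrtspeqrtsirp" (len 16), cursors c1@3 c2@7 c3@13, authorship 111.222...333...
After op 4 (move_right): buffer="rtsqrtspeqrtsirp" (len 16), cursors c1@4 c2@8 c3@14, authorship 111.222...333...
After op 5 (move_left): buffer="rtsqrtspeqrtsirp" (len 16), cursors c1@3 c2@7 c3@13, authorship 111.222...333...
After op 6 (insert('q')): buffer="rtsqqrtsqpeqrtsqirp" (len 19), cursors c1@4 c2@9 c3@16, authorship 1111.2222...3333...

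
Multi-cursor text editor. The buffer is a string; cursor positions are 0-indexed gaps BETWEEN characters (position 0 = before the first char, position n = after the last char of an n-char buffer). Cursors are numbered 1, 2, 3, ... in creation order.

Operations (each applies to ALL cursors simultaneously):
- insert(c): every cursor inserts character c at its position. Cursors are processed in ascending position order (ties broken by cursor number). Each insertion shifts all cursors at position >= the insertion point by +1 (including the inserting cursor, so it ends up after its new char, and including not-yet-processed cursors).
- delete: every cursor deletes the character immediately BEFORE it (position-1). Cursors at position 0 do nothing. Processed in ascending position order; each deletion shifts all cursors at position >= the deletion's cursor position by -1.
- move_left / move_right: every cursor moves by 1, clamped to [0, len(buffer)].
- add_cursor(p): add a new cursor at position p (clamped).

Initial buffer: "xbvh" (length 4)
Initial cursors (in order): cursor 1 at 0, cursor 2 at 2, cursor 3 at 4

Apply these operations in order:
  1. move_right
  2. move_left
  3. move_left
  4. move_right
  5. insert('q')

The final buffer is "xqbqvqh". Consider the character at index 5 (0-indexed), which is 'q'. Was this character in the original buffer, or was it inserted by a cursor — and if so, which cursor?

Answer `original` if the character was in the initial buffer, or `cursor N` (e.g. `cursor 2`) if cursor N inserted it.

Answer: cursor 3

Derivation:
After op 1 (move_right): buffer="xbvh" (len 4), cursors c1@1 c2@3 c3@4, authorship ....
After op 2 (move_left): buffer="xbvh" (len 4), cursors c1@0 c2@2 c3@3, authorship ....
After op 3 (move_left): buffer="xbvh" (len 4), cursors c1@0 c2@1 c3@2, authorship ....
After op 4 (move_right): buffer="xbvh" (len 4), cursors c1@1 c2@2 c3@3, authorship ....
After op 5 (insert('q')): buffer="xqbqvqh" (len 7), cursors c1@2 c2@4 c3@6, authorship .1.2.3.
Authorship (.=original, N=cursor N): . 1 . 2 . 3 .
Index 5: author = 3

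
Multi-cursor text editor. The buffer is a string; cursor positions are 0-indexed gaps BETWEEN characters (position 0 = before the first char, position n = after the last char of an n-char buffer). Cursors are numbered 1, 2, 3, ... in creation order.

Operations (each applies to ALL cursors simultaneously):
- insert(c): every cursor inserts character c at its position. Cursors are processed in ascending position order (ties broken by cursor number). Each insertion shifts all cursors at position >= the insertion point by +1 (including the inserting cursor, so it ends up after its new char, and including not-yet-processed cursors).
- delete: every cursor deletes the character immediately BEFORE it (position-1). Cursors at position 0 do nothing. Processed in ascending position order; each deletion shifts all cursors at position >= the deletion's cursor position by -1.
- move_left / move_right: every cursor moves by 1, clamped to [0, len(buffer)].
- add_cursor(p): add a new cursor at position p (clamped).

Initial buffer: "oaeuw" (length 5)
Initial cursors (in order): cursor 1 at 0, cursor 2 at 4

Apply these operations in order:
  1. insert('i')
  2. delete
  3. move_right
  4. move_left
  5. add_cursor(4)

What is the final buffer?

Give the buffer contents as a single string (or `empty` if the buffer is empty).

Answer: oaeuw

Derivation:
After op 1 (insert('i')): buffer="ioaeuiw" (len 7), cursors c1@1 c2@6, authorship 1....2.
After op 2 (delete): buffer="oaeuw" (len 5), cursors c1@0 c2@4, authorship .....
After op 3 (move_right): buffer="oaeuw" (len 5), cursors c1@1 c2@5, authorship .....
After op 4 (move_left): buffer="oaeuw" (len 5), cursors c1@0 c2@4, authorship .....
After op 5 (add_cursor(4)): buffer="oaeuw" (len 5), cursors c1@0 c2@4 c3@4, authorship .....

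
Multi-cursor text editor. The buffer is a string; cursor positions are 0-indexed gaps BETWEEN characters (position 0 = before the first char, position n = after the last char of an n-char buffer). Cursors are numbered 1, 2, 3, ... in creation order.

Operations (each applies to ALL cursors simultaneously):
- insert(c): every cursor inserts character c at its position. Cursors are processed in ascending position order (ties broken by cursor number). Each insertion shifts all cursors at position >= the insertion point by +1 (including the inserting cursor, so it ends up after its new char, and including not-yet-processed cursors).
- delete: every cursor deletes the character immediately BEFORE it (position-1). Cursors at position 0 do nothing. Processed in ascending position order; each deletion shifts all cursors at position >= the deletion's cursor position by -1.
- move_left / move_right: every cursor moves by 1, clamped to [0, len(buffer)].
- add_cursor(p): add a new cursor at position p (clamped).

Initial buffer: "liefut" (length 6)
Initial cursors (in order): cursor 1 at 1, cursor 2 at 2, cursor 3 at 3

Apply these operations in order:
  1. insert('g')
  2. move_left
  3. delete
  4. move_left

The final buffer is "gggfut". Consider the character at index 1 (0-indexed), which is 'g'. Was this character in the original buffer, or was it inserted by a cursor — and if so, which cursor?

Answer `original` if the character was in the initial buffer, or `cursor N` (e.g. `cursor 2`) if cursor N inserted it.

Answer: cursor 2

Derivation:
After op 1 (insert('g')): buffer="lgigegfut" (len 9), cursors c1@2 c2@4 c3@6, authorship .1.2.3...
After op 2 (move_left): buffer="lgigegfut" (len 9), cursors c1@1 c2@3 c3@5, authorship .1.2.3...
After op 3 (delete): buffer="gggfut" (len 6), cursors c1@0 c2@1 c3@2, authorship 123...
After op 4 (move_left): buffer="gggfut" (len 6), cursors c1@0 c2@0 c3@1, authorship 123...
Authorship (.=original, N=cursor N): 1 2 3 . . .
Index 1: author = 2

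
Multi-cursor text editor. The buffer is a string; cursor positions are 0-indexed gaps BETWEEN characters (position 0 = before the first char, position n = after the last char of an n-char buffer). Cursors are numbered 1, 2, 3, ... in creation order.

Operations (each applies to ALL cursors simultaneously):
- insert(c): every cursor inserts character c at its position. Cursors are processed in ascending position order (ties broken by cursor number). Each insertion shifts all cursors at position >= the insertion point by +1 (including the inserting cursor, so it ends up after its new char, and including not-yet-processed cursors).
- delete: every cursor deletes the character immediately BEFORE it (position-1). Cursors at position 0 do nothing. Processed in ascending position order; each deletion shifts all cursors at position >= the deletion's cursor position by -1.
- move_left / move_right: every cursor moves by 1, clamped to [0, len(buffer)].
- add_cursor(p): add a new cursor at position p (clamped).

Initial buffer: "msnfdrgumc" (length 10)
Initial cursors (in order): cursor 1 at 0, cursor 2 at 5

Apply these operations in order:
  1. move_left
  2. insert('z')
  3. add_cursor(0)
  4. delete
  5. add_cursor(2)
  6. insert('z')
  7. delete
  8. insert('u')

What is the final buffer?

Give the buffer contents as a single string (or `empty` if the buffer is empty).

Answer: uumsunfudrgumc

Derivation:
After op 1 (move_left): buffer="msnfdrgumc" (len 10), cursors c1@0 c2@4, authorship ..........
After op 2 (insert('z')): buffer="zmsnfzdrgumc" (len 12), cursors c1@1 c2@6, authorship 1....2......
After op 3 (add_cursor(0)): buffer="zmsnfzdrgumc" (len 12), cursors c3@0 c1@1 c2@6, authorship 1....2......
After op 4 (delete): buffer="msnfdrgumc" (len 10), cursors c1@0 c3@0 c2@4, authorship ..........
After op 5 (add_cursor(2)): buffer="msnfdrgumc" (len 10), cursors c1@0 c3@0 c4@2 c2@4, authorship ..........
After op 6 (insert('z')): buffer="zzmsznfzdrgumc" (len 14), cursors c1@2 c3@2 c4@5 c2@8, authorship 13..4..2......
After op 7 (delete): buffer="msnfdrgumc" (len 10), cursors c1@0 c3@0 c4@2 c2@4, authorship ..........
After op 8 (insert('u')): buffer="uumsunfudrgumc" (len 14), cursors c1@2 c3@2 c4@5 c2@8, authorship 13..4..2......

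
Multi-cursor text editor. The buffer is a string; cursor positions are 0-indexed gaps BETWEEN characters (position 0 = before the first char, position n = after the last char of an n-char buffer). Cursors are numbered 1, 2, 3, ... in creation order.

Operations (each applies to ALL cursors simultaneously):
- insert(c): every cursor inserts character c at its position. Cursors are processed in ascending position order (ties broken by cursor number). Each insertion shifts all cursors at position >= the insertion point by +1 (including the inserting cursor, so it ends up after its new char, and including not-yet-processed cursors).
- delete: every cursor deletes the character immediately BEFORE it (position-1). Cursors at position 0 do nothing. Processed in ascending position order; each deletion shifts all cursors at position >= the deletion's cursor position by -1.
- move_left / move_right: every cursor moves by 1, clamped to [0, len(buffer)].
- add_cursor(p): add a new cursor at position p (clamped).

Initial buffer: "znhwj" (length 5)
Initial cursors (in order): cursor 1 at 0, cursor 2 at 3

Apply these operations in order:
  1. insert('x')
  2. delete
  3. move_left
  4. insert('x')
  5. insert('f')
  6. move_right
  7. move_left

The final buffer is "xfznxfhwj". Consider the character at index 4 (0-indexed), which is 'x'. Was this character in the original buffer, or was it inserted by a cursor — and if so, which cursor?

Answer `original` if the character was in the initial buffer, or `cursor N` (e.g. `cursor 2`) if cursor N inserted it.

Answer: cursor 2

Derivation:
After op 1 (insert('x')): buffer="xznhxwj" (len 7), cursors c1@1 c2@5, authorship 1...2..
After op 2 (delete): buffer="znhwj" (len 5), cursors c1@0 c2@3, authorship .....
After op 3 (move_left): buffer="znhwj" (len 5), cursors c1@0 c2@2, authorship .....
After op 4 (insert('x')): buffer="xznxhwj" (len 7), cursors c1@1 c2@4, authorship 1..2...
After op 5 (insert('f')): buffer="xfznxfhwj" (len 9), cursors c1@2 c2@6, authorship 11..22...
After op 6 (move_right): buffer="xfznxfhwj" (len 9), cursors c1@3 c2@7, authorship 11..22...
After op 7 (move_left): buffer="xfznxfhwj" (len 9), cursors c1@2 c2@6, authorship 11..22...
Authorship (.=original, N=cursor N): 1 1 . . 2 2 . . .
Index 4: author = 2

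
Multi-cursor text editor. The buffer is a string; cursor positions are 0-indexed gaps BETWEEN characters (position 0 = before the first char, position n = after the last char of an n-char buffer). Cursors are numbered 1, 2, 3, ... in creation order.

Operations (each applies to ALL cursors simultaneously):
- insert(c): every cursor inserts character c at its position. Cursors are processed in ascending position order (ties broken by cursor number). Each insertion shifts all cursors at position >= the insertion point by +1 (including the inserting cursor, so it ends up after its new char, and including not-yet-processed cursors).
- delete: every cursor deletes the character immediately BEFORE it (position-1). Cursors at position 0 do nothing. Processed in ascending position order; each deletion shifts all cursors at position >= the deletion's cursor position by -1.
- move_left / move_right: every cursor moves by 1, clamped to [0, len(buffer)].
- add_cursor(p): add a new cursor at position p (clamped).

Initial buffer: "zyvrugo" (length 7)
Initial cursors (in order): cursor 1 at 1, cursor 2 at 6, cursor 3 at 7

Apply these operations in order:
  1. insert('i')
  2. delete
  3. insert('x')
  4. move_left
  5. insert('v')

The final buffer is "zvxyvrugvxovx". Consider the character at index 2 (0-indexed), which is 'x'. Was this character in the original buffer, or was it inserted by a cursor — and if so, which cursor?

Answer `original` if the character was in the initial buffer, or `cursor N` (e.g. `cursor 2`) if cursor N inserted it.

Answer: cursor 1

Derivation:
After op 1 (insert('i')): buffer="ziyvrugioi" (len 10), cursors c1@2 c2@8 c3@10, authorship .1.....2.3
After op 2 (delete): buffer="zyvrugo" (len 7), cursors c1@1 c2@6 c3@7, authorship .......
After op 3 (insert('x')): buffer="zxyvrugxox" (len 10), cursors c1@2 c2@8 c3@10, authorship .1.....2.3
After op 4 (move_left): buffer="zxyvrugxox" (len 10), cursors c1@1 c2@7 c3@9, authorship .1.....2.3
After op 5 (insert('v')): buffer="zvxyvrugvxovx" (len 13), cursors c1@2 c2@9 c3@12, authorship .11.....22.33
Authorship (.=original, N=cursor N): . 1 1 . . . . . 2 2 . 3 3
Index 2: author = 1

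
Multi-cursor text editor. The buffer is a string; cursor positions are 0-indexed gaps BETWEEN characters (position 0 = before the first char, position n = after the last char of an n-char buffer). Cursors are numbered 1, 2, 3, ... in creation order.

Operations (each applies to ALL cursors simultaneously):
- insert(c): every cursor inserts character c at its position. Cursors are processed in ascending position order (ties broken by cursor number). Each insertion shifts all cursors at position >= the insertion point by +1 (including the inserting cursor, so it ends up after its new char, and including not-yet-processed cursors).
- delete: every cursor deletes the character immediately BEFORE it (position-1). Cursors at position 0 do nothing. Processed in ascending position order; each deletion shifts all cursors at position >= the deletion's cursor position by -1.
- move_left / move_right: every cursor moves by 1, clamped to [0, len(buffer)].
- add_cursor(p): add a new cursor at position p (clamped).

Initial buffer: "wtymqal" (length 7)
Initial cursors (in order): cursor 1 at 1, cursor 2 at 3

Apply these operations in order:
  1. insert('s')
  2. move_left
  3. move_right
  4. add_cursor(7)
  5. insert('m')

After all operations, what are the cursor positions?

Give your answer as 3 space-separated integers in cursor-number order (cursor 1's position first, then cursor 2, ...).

Answer: 3 7 10

Derivation:
After op 1 (insert('s')): buffer="wstysmqal" (len 9), cursors c1@2 c2@5, authorship .1..2....
After op 2 (move_left): buffer="wstysmqal" (len 9), cursors c1@1 c2@4, authorship .1..2....
After op 3 (move_right): buffer="wstysmqal" (len 9), cursors c1@2 c2@5, authorship .1..2....
After op 4 (add_cursor(7)): buffer="wstysmqal" (len 9), cursors c1@2 c2@5 c3@7, authorship .1..2....
After op 5 (insert('m')): buffer="wsmtysmmqmal" (len 12), cursors c1@3 c2@7 c3@10, authorship .11..22..3..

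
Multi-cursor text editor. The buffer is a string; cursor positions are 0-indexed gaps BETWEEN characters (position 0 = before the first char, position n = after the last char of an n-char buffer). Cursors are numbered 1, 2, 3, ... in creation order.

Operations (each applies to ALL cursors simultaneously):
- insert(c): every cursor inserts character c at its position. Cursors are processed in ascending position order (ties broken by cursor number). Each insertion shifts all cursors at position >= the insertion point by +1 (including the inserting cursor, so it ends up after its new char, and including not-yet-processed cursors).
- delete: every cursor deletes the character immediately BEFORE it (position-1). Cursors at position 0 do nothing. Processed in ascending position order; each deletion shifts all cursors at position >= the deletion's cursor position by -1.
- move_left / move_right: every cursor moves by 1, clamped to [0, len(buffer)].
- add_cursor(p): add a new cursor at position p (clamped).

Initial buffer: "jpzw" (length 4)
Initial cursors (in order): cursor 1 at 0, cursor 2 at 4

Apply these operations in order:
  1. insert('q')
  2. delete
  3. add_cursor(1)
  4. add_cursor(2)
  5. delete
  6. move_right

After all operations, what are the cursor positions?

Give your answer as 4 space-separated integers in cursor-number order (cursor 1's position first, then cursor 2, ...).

After op 1 (insert('q')): buffer="qjpzwq" (len 6), cursors c1@1 c2@6, authorship 1....2
After op 2 (delete): buffer="jpzw" (len 4), cursors c1@0 c2@4, authorship ....
After op 3 (add_cursor(1)): buffer="jpzw" (len 4), cursors c1@0 c3@1 c2@4, authorship ....
After op 4 (add_cursor(2)): buffer="jpzw" (len 4), cursors c1@0 c3@1 c4@2 c2@4, authorship ....
After op 5 (delete): buffer="z" (len 1), cursors c1@0 c3@0 c4@0 c2@1, authorship .
After op 6 (move_right): buffer="z" (len 1), cursors c1@1 c2@1 c3@1 c4@1, authorship .

Answer: 1 1 1 1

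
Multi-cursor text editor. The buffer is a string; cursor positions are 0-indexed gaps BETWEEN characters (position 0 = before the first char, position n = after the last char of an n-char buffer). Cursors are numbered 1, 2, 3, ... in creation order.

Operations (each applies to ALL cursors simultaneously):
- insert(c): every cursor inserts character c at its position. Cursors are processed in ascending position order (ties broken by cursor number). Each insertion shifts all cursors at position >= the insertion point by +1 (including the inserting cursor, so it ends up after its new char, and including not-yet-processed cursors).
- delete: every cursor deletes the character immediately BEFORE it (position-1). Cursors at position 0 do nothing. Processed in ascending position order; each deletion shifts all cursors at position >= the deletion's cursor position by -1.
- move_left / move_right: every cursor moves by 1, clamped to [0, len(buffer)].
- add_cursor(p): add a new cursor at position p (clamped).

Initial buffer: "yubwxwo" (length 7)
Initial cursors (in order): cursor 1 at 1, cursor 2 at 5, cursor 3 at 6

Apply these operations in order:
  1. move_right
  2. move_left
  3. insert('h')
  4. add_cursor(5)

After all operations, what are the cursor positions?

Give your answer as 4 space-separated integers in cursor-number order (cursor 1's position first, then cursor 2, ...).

Answer: 2 7 9 5

Derivation:
After op 1 (move_right): buffer="yubwxwo" (len 7), cursors c1@2 c2@6 c3@7, authorship .......
After op 2 (move_left): buffer="yubwxwo" (len 7), cursors c1@1 c2@5 c3@6, authorship .......
After op 3 (insert('h')): buffer="yhubwxhwho" (len 10), cursors c1@2 c2@7 c3@9, authorship .1....2.3.
After op 4 (add_cursor(5)): buffer="yhubwxhwho" (len 10), cursors c1@2 c4@5 c2@7 c3@9, authorship .1....2.3.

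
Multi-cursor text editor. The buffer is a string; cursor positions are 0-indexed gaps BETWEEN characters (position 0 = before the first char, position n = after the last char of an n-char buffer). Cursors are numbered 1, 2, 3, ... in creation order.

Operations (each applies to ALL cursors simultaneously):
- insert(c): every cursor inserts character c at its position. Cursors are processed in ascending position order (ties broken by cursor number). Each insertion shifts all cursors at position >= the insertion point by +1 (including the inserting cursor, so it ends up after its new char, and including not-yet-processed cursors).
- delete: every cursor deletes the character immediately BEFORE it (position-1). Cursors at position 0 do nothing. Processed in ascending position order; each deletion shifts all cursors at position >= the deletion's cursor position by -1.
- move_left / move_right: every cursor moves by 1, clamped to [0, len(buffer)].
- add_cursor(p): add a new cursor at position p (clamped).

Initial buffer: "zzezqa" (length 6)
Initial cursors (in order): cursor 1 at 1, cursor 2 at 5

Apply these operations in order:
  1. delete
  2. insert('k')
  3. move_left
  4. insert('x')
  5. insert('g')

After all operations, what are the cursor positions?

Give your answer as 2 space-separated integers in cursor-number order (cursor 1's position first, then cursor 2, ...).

After op 1 (delete): buffer="zeza" (len 4), cursors c1@0 c2@3, authorship ....
After op 2 (insert('k')): buffer="kzezka" (len 6), cursors c1@1 c2@5, authorship 1...2.
After op 3 (move_left): buffer="kzezka" (len 6), cursors c1@0 c2@4, authorship 1...2.
After op 4 (insert('x')): buffer="xkzezxka" (len 8), cursors c1@1 c2@6, authorship 11...22.
After op 5 (insert('g')): buffer="xgkzezxgka" (len 10), cursors c1@2 c2@8, authorship 111...222.

Answer: 2 8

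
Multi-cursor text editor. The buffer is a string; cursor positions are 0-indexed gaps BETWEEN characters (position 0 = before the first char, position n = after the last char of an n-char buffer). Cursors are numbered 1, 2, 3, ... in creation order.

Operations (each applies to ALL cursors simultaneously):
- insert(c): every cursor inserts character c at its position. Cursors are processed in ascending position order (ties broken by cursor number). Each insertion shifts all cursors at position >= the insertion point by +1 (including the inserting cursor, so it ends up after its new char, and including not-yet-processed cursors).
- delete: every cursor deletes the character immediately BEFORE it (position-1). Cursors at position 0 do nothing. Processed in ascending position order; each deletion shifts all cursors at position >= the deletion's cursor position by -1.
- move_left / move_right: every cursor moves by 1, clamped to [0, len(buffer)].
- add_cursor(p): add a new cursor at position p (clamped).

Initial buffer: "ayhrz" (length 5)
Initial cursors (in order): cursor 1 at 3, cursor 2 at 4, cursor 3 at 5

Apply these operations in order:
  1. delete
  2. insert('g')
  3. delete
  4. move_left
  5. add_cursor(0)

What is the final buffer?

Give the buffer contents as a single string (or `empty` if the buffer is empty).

Answer: ay

Derivation:
After op 1 (delete): buffer="ay" (len 2), cursors c1@2 c2@2 c3@2, authorship ..
After op 2 (insert('g')): buffer="ayggg" (len 5), cursors c1@5 c2@5 c3@5, authorship ..123
After op 3 (delete): buffer="ay" (len 2), cursors c1@2 c2@2 c3@2, authorship ..
After op 4 (move_left): buffer="ay" (len 2), cursors c1@1 c2@1 c3@1, authorship ..
After op 5 (add_cursor(0)): buffer="ay" (len 2), cursors c4@0 c1@1 c2@1 c3@1, authorship ..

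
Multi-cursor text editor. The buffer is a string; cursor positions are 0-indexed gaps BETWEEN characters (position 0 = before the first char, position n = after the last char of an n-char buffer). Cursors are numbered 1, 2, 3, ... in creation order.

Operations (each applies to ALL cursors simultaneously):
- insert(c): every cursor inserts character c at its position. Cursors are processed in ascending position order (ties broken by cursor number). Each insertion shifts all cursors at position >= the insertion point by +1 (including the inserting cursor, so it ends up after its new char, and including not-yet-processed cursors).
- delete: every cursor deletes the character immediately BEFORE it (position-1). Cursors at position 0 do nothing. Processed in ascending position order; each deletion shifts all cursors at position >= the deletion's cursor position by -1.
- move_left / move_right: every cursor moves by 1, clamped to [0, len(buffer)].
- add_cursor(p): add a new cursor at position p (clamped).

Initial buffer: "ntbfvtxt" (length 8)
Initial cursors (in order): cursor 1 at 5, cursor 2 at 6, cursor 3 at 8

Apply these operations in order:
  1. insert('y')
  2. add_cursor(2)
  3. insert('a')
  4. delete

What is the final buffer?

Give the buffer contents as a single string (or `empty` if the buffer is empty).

Answer: ntbfvytyxty

Derivation:
After op 1 (insert('y')): buffer="ntbfvytyxty" (len 11), cursors c1@6 c2@8 c3@11, authorship .....1.2..3
After op 2 (add_cursor(2)): buffer="ntbfvytyxty" (len 11), cursors c4@2 c1@6 c2@8 c3@11, authorship .....1.2..3
After op 3 (insert('a')): buffer="ntabfvyatyaxtya" (len 15), cursors c4@3 c1@8 c2@11 c3@15, authorship ..4...11.22..33
After op 4 (delete): buffer="ntbfvytyxty" (len 11), cursors c4@2 c1@6 c2@8 c3@11, authorship .....1.2..3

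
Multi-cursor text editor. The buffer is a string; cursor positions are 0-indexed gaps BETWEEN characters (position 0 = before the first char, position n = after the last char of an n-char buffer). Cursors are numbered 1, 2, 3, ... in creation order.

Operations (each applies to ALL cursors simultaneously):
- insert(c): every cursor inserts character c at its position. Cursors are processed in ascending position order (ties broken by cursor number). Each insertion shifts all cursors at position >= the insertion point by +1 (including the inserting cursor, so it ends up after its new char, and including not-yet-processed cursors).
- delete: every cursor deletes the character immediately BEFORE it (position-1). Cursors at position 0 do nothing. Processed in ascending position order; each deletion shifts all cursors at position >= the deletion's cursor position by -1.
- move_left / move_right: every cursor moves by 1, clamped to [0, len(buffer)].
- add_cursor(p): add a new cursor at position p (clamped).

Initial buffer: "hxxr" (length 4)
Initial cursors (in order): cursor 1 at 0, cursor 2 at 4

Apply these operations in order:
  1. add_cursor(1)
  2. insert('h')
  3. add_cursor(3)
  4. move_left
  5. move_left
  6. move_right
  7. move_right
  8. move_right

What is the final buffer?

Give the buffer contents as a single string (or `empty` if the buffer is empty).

Answer: hhhxxrh

Derivation:
After op 1 (add_cursor(1)): buffer="hxxr" (len 4), cursors c1@0 c3@1 c2@4, authorship ....
After op 2 (insert('h')): buffer="hhhxxrh" (len 7), cursors c1@1 c3@3 c2@7, authorship 1.3...2
After op 3 (add_cursor(3)): buffer="hhhxxrh" (len 7), cursors c1@1 c3@3 c4@3 c2@7, authorship 1.3...2
After op 4 (move_left): buffer="hhhxxrh" (len 7), cursors c1@0 c3@2 c4@2 c2@6, authorship 1.3...2
After op 5 (move_left): buffer="hhhxxrh" (len 7), cursors c1@0 c3@1 c4@1 c2@5, authorship 1.3...2
After op 6 (move_right): buffer="hhhxxrh" (len 7), cursors c1@1 c3@2 c4@2 c2@6, authorship 1.3...2
After op 7 (move_right): buffer="hhhxxrh" (len 7), cursors c1@2 c3@3 c4@3 c2@7, authorship 1.3...2
After op 8 (move_right): buffer="hhhxxrh" (len 7), cursors c1@3 c3@4 c4@4 c2@7, authorship 1.3...2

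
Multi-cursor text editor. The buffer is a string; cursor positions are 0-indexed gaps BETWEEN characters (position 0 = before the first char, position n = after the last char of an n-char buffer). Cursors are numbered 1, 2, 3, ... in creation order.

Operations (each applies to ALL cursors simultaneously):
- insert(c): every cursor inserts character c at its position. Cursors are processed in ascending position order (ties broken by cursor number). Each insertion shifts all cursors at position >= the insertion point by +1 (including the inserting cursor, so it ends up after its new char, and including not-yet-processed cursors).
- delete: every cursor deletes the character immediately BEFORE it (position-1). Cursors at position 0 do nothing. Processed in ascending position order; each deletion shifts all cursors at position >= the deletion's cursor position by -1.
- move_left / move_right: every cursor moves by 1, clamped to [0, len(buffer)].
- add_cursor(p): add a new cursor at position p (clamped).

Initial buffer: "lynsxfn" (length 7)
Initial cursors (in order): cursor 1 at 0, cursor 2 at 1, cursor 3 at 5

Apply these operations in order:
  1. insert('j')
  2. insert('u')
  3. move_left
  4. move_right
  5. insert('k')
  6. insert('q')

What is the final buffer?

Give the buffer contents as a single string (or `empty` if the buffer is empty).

After op 1 (insert('j')): buffer="jljynsxjfn" (len 10), cursors c1@1 c2@3 c3@8, authorship 1.2....3..
After op 2 (insert('u')): buffer="juljuynsxjufn" (len 13), cursors c1@2 c2@5 c3@11, authorship 11.22....33..
After op 3 (move_left): buffer="juljuynsxjufn" (len 13), cursors c1@1 c2@4 c3@10, authorship 11.22....33..
After op 4 (move_right): buffer="juljuynsxjufn" (len 13), cursors c1@2 c2@5 c3@11, authorship 11.22....33..
After op 5 (insert('k')): buffer="jukljukynsxjukfn" (len 16), cursors c1@3 c2@7 c3@14, authorship 111.222....333..
After op 6 (insert('q')): buffer="jukqljukqynsxjukqfn" (len 19), cursors c1@4 c2@9 c3@17, authorship 1111.2222....3333..

Answer: jukqljukqynsxjukqfn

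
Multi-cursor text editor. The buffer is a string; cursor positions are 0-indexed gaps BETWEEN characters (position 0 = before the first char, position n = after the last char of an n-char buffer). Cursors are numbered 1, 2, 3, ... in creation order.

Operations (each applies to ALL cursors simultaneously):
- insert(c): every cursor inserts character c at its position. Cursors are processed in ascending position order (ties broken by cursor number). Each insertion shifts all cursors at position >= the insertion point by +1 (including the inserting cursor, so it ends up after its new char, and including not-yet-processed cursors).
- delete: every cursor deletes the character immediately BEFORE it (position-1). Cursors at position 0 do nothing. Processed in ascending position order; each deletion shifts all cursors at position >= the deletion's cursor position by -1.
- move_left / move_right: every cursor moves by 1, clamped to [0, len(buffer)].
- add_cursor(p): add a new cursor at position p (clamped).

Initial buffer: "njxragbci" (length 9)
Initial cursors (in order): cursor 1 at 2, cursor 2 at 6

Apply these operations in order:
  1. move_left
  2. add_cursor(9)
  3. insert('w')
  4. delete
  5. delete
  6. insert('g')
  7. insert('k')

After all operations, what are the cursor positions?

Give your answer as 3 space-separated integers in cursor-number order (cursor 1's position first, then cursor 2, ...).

Answer: 2 7 12

Derivation:
After op 1 (move_left): buffer="njxragbci" (len 9), cursors c1@1 c2@5, authorship .........
After op 2 (add_cursor(9)): buffer="njxragbci" (len 9), cursors c1@1 c2@5 c3@9, authorship .........
After op 3 (insert('w')): buffer="nwjxrawgbciw" (len 12), cursors c1@2 c2@7 c3@12, authorship .1....2....3
After op 4 (delete): buffer="njxragbci" (len 9), cursors c1@1 c2@5 c3@9, authorship .........
After op 5 (delete): buffer="jxrgbc" (len 6), cursors c1@0 c2@3 c3@6, authorship ......
After op 6 (insert('g')): buffer="gjxrggbcg" (len 9), cursors c1@1 c2@5 c3@9, authorship 1...2...3
After op 7 (insert('k')): buffer="gkjxrgkgbcgk" (len 12), cursors c1@2 c2@7 c3@12, authorship 11...22...33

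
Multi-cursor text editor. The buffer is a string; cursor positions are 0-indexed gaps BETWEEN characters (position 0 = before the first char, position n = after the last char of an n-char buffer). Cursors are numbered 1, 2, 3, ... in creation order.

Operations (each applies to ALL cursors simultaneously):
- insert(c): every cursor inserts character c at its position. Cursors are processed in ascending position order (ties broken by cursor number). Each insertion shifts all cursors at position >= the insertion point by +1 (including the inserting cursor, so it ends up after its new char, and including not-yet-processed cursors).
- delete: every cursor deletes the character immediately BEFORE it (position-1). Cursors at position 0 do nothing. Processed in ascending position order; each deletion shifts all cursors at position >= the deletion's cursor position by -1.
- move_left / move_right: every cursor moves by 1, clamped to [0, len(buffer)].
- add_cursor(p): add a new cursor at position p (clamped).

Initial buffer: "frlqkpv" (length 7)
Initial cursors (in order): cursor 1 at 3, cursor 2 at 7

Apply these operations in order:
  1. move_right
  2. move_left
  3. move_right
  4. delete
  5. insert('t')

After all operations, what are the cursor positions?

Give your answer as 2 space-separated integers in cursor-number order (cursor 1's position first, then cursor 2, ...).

Answer: 4 7

Derivation:
After op 1 (move_right): buffer="frlqkpv" (len 7), cursors c1@4 c2@7, authorship .......
After op 2 (move_left): buffer="frlqkpv" (len 7), cursors c1@3 c2@6, authorship .......
After op 3 (move_right): buffer="frlqkpv" (len 7), cursors c1@4 c2@7, authorship .......
After op 4 (delete): buffer="frlkp" (len 5), cursors c1@3 c2@5, authorship .....
After op 5 (insert('t')): buffer="frltkpt" (len 7), cursors c1@4 c2@7, authorship ...1..2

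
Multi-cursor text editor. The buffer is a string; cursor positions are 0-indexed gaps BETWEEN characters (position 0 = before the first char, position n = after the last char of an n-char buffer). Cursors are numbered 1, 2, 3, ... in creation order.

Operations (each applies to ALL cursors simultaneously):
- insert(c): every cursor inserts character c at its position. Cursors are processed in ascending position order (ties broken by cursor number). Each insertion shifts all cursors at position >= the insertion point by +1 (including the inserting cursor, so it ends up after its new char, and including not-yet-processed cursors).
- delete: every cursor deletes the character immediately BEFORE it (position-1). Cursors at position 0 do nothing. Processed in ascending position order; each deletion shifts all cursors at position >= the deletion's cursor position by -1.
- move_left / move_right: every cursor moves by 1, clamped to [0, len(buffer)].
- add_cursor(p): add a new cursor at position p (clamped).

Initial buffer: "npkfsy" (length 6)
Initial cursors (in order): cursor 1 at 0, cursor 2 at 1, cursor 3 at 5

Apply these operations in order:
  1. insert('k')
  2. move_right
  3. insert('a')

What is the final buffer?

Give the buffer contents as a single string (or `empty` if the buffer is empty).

After op 1 (insert('k')): buffer="knkpkfsky" (len 9), cursors c1@1 c2@3 c3@8, authorship 1.2....3.
After op 2 (move_right): buffer="knkpkfsky" (len 9), cursors c1@2 c2@4 c3@9, authorship 1.2....3.
After op 3 (insert('a')): buffer="knakpakfskya" (len 12), cursors c1@3 c2@6 c3@12, authorship 1.12.2...3.3

Answer: knakpakfskya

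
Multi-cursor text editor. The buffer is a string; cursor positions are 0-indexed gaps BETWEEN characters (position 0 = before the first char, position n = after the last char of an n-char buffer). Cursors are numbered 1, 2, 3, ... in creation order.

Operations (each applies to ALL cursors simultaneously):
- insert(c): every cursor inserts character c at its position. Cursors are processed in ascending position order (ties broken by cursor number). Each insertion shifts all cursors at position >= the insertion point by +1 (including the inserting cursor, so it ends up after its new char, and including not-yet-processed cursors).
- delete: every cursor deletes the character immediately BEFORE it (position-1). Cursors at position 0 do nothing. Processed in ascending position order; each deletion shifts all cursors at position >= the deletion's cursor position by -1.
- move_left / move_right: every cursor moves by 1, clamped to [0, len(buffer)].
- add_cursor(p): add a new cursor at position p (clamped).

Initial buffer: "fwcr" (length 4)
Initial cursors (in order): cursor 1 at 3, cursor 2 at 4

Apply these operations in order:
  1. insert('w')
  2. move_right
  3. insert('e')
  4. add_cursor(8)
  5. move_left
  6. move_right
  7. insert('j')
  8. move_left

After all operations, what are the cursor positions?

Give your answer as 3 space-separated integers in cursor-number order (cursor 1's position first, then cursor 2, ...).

Answer: 6 10 10

Derivation:
After op 1 (insert('w')): buffer="fwcwrw" (len 6), cursors c1@4 c2@6, authorship ...1.2
After op 2 (move_right): buffer="fwcwrw" (len 6), cursors c1@5 c2@6, authorship ...1.2
After op 3 (insert('e')): buffer="fwcwrewe" (len 8), cursors c1@6 c2@8, authorship ...1.122
After op 4 (add_cursor(8)): buffer="fwcwrewe" (len 8), cursors c1@6 c2@8 c3@8, authorship ...1.122
After op 5 (move_left): buffer="fwcwrewe" (len 8), cursors c1@5 c2@7 c3@7, authorship ...1.122
After op 6 (move_right): buffer="fwcwrewe" (len 8), cursors c1@6 c2@8 c3@8, authorship ...1.122
After op 7 (insert('j')): buffer="fwcwrejwejj" (len 11), cursors c1@7 c2@11 c3@11, authorship ...1.112223
After op 8 (move_left): buffer="fwcwrejwejj" (len 11), cursors c1@6 c2@10 c3@10, authorship ...1.112223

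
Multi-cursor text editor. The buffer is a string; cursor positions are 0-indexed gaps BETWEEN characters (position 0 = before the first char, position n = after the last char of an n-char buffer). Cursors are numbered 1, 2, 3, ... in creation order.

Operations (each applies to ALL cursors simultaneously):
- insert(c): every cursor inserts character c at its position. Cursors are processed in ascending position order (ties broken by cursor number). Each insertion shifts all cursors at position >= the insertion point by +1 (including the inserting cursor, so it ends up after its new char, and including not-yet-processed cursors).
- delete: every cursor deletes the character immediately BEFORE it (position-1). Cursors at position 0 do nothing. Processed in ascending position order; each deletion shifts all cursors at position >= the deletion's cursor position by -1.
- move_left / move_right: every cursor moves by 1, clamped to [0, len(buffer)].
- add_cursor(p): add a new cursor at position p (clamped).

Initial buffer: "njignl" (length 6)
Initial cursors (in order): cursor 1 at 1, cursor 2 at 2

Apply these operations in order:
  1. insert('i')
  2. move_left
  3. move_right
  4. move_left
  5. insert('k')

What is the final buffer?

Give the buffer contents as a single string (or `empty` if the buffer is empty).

Answer: nkijkiignl

Derivation:
After op 1 (insert('i')): buffer="nijiignl" (len 8), cursors c1@2 c2@4, authorship .1.2....
After op 2 (move_left): buffer="nijiignl" (len 8), cursors c1@1 c2@3, authorship .1.2....
After op 3 (move_right): buffer="nijiignl" (len 8), cursors c1@2 c2@4, authorship .1.2....
After op 4 (move_left): buffer="nijiignl" (len 8), cursors c1@1 c2@3, authorship .1.2....
After op 5 (insert('k')): buffer="nkijkiignl" (len 10), cursors c1@2 c2@5, authorship .11.22....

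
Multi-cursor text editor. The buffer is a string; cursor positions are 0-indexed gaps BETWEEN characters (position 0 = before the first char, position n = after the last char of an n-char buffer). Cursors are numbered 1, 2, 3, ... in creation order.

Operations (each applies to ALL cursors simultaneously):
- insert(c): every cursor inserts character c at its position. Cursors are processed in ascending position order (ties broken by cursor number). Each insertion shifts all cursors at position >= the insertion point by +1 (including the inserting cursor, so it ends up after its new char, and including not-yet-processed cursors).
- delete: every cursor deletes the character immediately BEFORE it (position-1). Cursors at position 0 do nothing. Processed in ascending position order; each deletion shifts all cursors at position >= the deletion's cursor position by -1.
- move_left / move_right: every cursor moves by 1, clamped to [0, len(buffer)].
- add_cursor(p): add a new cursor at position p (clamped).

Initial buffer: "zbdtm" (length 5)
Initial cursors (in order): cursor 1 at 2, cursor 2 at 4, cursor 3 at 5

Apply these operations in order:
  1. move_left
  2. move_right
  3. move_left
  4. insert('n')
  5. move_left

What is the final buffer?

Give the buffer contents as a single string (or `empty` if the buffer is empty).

Answer: znbdntnm

Derivation:
After op 1 (move_left): buffer="zbdtm" (len 5), cursors c1@1 c2@3 c3@4, authorship .....
After op 2 (move_right): buffer="zbdtm" (len 5), cursors c1@2 c2@4 c3@5, authorship .....
After op 3 (move_left): buffer="zbdtm" (len 5), cursors c1@1 c2@3 c3@4, authorship .....
After op 4 (insert('n')): buffer="znbdntnm" (len 8), cursors c1@2 c2@5 c3@7, authorship .1..2.3.
After op 5 (move_left): buffer="znbdntnm" (len 8), cursors c1@1 c2@4 c3@6, authorship .1..2.3.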